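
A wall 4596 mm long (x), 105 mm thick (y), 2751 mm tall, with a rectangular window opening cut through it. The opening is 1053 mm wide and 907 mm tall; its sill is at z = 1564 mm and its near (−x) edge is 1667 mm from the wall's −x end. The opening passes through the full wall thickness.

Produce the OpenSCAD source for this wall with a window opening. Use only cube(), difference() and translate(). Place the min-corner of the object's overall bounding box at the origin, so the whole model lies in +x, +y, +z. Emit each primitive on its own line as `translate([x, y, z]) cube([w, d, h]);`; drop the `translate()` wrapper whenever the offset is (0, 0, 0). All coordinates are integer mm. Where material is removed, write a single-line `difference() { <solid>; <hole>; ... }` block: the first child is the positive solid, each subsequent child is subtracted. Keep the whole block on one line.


difference() { cube([4596, 105, 2751]); translate([1667, 0, 1564]) cube([1053, 105, 907]); }


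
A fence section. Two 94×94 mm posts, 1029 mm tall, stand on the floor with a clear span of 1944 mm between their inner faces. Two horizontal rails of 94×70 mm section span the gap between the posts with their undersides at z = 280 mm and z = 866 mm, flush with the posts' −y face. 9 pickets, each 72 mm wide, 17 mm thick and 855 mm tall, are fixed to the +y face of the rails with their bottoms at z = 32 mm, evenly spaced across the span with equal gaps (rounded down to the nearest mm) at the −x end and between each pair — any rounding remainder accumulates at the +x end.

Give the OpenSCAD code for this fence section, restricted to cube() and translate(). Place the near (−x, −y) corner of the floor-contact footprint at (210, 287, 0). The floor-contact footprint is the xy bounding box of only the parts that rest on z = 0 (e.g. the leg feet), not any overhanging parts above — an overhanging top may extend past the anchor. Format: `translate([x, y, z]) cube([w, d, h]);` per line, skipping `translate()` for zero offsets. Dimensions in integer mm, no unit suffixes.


translate([210, 287, 0]) cube([94, 94, 1029]);
translate([2248, 287, 0]) cube([94, 94, 1029]);
translate([304, 287, 280]) cube([1944, 94, 70]);
translate([304, 287, 866]) cube([1944, 94, 70]);
translate([433, 381, 32]) cube([72, 17, 855]);
translate([634, 381, 32]) cube([72, 17, 855]);
translate([835, 381, 32]) cube([72, 17, 855]);
translate([1036, 381, 32]) cube([72, 17, 855]);
translate([1237, 381, 32]) cube([72, 17, 855]);
translate([1438, 381, 32]) cube([72, 17, 855]);
translate([1639, 381, 32]) cube([72, 17, 855]);
translate([1840, 381, 32]) cube([72, 17, 855]);
translate([2041, 381, 32]) cube([72, 17, 855]);


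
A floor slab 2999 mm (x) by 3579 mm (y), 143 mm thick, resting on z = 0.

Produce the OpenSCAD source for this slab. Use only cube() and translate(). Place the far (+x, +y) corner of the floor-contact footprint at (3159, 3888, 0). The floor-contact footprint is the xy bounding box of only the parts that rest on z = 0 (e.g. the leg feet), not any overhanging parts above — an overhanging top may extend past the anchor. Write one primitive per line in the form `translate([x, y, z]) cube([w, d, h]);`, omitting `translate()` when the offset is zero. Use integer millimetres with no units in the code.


translate([160, 309, 0]) cube([2999, 3579, 143]);


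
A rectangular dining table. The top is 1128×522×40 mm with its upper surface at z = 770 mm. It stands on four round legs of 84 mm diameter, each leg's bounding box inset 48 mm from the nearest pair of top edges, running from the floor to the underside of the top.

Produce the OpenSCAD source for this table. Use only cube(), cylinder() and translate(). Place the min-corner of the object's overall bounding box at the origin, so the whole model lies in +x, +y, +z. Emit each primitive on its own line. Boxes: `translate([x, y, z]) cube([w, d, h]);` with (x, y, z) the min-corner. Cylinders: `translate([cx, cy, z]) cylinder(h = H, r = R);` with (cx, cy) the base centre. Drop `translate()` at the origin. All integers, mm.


translate([0, 0, 730]) cube([1128, 522, 40]);
translate([90, 90, 0]) cylinder(h = 730, r = 42);
translate([1038, 90, 0]) cylinder(h = 730, r = 42);
translate([90, 432, 0]) cylinder(h = 730, r = 42);
translate([1038, 432, 0]) cylinder(h = 730, r = 42);


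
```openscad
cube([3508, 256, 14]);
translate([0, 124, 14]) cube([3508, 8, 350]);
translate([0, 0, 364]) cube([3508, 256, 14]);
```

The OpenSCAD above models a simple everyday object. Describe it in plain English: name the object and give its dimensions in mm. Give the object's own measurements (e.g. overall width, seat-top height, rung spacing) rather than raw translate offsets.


An I-beam lying along x, 3508 mm long. Overall section height 378 mm. Two flanges 256 mm wide (y) and 14 mm thick, one on the floor and one at the top; a web 8 mm thick runs between them, centred on the flange width.


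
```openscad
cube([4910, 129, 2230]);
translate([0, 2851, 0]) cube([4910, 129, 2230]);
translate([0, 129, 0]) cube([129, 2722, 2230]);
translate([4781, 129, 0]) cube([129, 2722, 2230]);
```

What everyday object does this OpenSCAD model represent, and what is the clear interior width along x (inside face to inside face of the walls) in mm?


A house (or room) frame. The interior width is 4652 mm.

Four 2230 mm walls enclosing a rectangle with no floor or roof — a room or house frame. Outside width is 4910 mm and wall thickness is 129 mm, so the interior width is 4910 − 2 × 129 = 4652 mm.


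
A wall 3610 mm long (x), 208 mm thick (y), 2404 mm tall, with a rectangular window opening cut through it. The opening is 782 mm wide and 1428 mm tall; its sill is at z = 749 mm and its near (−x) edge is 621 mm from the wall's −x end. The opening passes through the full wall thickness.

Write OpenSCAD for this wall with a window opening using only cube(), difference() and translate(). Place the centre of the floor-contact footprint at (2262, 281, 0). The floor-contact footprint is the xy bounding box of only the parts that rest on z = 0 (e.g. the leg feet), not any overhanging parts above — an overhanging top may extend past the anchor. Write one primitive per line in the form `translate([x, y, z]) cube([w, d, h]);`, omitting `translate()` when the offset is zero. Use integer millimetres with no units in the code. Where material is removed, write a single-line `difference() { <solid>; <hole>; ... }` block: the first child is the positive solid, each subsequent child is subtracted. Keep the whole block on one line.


difference() { translate([457, 177, 0]) cube([3610, 208, 2404]); translate([1078, 177, 749]) cube([782, 208, 1428]); }


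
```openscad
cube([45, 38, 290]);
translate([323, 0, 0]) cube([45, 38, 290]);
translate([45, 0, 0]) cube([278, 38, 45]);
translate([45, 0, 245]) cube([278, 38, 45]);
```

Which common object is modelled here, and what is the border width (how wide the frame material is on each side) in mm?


A picture frame. The border width is 45 mm.

Four thin pieces enclosing a rectangular opening — a picture frame. The two full-height stiles are 290 mm tall; the top rail sits at z = 245 and is 45 mm tall, so the border above the opening is 290 − 245 = 45 mm, matching the stile x-width.


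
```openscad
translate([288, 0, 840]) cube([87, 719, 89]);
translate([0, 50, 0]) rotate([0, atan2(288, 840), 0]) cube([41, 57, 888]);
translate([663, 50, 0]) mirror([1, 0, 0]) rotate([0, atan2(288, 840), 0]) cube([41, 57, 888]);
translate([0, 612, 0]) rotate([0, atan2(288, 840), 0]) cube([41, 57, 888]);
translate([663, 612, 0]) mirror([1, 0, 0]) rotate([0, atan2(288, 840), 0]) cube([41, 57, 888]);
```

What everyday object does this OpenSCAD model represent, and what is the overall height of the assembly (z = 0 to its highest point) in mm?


A sawhorse. The overall height is 929 mm.

A beam across two mirrored pairs of raked legs — a sawhorse. The beam's underside is at z = 840 (matching the legs' vertical rise in atan2(288, 840)) and the beam is 89 mm tall, so its top is at 840 + 89 = 929 mm. The raked legs top out at the beam's underside, so that is the highest point.


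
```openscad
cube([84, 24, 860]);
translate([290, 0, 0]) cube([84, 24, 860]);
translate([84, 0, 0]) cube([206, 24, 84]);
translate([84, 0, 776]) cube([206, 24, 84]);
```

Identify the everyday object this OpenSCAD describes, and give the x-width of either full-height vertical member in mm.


A picture frame. The border width is 84 mm.

Four thin pieces enclosing a rectangular opening — a picture frame. The two full-height stiles are 860 mm tall; the top rail sits at z = 776 and is 84 mm tall, so the border above the opening is 860 − 776 = 84 mm, matching the stile x-width.


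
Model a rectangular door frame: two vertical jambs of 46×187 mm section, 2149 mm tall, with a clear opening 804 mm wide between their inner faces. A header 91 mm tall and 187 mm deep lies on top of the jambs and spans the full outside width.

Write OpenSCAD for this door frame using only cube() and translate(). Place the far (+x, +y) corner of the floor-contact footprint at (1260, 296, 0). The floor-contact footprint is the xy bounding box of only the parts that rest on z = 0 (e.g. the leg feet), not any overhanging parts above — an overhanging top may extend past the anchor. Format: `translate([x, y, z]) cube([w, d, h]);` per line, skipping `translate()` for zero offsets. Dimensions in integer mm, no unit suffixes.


translate([364, 109, 0]) cube([46, 187, 2149]);
translate([1214, 109, 0]) cube([46, 187, 2149]);
translate([364, 109, 2149]) cube([896, 187, 91]);


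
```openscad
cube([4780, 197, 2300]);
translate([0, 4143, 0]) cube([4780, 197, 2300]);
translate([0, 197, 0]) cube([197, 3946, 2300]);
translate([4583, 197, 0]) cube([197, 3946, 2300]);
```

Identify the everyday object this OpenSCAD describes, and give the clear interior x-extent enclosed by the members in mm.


A house (or room) frame. The interior width is 4386 mm.

Four 2300 mm walls enclosing a rectangle with no floor or roof — a room or house frame. Outside width is 4780 mm and wall thickness is 197 mm, so the interior width is 4780 − 2 × 197 = 4386 mm.


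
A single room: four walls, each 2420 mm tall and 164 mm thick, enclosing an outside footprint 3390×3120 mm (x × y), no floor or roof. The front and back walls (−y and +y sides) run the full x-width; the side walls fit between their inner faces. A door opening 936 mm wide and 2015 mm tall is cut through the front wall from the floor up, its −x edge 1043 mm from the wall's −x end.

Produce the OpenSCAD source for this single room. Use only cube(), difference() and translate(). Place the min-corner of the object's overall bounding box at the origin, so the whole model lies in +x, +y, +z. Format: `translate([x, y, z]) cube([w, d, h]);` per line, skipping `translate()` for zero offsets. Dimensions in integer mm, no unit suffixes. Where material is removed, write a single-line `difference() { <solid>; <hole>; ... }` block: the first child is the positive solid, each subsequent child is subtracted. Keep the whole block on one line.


difference() { cube([3390, 164, 2420]); translate([1043, 0, 0]) cube([936, 164, 2015]); }
translate([0, 2956, 0]) cube([3390, 164, 2420]);
translate([0, 164, 0]) cube([164, 2792, 2420]);
translate([3226, 164, 0]) cube([164, 2792, 2420]);


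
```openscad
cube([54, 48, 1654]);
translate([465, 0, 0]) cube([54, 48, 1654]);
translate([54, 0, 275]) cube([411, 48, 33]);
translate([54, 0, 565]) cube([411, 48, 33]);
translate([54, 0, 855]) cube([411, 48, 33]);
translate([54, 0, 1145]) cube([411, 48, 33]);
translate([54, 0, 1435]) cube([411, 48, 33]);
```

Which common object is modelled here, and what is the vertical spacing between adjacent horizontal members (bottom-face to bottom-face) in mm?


A ladder. The rung spacing is 290 mm.

Two tall 54×48 posts with 5 short bars between them — a ladder. Adjacent rungs sit at z = 275 and z = 565, so the spacing is 565 − 275 = 290 mm.


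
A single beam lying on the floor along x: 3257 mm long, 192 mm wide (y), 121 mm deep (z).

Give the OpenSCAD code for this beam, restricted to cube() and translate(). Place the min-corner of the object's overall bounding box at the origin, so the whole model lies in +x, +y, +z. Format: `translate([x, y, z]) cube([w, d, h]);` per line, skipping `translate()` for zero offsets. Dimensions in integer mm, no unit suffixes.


cube([3257, 192, 121]);


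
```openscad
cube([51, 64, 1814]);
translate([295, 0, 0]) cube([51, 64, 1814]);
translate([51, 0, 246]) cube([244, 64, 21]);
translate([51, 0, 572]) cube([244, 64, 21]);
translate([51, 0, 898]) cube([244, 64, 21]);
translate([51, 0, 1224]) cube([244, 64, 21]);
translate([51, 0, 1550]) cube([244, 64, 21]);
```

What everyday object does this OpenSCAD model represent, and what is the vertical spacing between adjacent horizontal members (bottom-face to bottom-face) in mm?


A ladder. The rung spacing is 326 mm.

Two tall 51×64 posts with 5 short bars between them — a ladder. Adjacent rungs sit at z = 246 and z = 572, so the spacing is 572 − 246 = 326 mm.


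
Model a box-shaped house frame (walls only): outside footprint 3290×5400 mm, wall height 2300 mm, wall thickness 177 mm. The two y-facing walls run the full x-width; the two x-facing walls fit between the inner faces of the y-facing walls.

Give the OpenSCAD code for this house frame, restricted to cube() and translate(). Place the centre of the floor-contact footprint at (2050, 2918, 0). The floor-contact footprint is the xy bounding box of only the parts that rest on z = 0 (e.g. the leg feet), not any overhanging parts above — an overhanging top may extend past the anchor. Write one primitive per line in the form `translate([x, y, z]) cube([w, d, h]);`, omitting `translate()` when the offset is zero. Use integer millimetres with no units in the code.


translate([405, 218, 0]) cube([3290, 177, 2300]);
translate([405, 5441, 0]) cube([3290, 177, 2300]);
translate([405, 395, 0]) cube([177, 5046, 2300]);
translate([3518, 395, 0]) cube([177, 5046, 2300]);


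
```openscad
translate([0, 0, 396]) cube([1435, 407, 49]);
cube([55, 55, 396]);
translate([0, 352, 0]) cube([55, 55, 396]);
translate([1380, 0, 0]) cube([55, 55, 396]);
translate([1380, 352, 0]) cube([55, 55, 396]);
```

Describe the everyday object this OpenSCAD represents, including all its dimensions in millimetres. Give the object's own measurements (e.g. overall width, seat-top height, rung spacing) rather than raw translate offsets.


A bench: a 1435×407 mm seat slab, 49 mm thick, top at z = 445 mm, on four 55×55 mm square legs flush with the seat corners and standing on z = 0.


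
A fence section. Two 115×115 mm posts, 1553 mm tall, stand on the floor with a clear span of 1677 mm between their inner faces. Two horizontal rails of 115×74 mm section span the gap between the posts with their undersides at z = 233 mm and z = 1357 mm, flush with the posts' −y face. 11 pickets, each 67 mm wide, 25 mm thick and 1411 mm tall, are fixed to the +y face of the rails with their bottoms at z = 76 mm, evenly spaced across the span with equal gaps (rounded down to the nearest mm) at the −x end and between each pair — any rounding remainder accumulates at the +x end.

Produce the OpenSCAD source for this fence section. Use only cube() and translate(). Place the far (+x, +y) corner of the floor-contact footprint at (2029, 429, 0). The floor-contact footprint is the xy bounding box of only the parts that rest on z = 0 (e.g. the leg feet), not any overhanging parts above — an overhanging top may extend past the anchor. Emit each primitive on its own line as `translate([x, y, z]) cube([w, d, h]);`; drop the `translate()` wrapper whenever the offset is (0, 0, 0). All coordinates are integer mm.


translate([122, 314, 0]) cube([115, 115, 1553]);
translate([1914, 314, 0]) cube([115, 115, 1553]);
translate([237, 314, 233]) cube([1677, 115, 74]);
translate([237, 314, 1357]) cube([1677, 115, 74]);
translate([315, 429, 76]) cube([67, 25, 1411]);
translate([460, 429, 76]) cube([67, 25, 1411]);
translate([605, 429, 76]) cube([67, 25, 1411]);
translate([750, 429, 76]) cube([67, 25, 1411]);
translate([895, 429, 76]) cube([67, 25, 1411]);
translate([1040, 429, 76]) cube([67, 25, 1411]);
translate([1185, 429, 76]) cube([67, 25, 1411]);
translate([1330, 429, 76]) cube([67, 25, 1411]);
translate([1475, 429, 76]) cube([67, 25, 1411]);
translate([1620, 429, 76]) cube([67, 25, 1411]);
translate([1765, 429, 76]) cube([67, 25, 1411]);


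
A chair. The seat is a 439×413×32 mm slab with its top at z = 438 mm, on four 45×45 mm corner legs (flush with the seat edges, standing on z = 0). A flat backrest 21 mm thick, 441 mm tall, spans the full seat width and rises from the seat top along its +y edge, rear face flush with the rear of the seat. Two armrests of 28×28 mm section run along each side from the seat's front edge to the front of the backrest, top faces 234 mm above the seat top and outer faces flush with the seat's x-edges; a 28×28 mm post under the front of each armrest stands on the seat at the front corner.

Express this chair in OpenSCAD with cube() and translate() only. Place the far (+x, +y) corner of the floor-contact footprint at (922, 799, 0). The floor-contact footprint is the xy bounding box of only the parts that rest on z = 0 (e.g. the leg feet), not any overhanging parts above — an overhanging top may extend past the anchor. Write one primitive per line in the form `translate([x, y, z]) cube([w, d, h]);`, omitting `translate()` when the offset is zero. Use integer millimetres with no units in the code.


// leg_h = 438 - 32 = 406
// arm post h = 234 - 28 = 206
translate([483, 386, 406]) cube([439, 413, 32]);
translate([483, 386, 0]) cube([45, 45, 406]);
translate([877, 386, 0]) cube([45, 45, 406]);
translate([483, 754, 0]) cube([45, 45, 406]);
translate([877, 754, 0]) cube([45, 45, 406]);
translate([483, 778, 438]) cube([439, 21, 441]);
translate([483, 386, 644]) cube([28, 392, 28]);
translate([894, 386, 644]) cube([28, 392, 28]);
translate([483, 386, 438]) cube([28, 28, 206]);
translate([894, 386, 438]) cube([28, 28, 206]);


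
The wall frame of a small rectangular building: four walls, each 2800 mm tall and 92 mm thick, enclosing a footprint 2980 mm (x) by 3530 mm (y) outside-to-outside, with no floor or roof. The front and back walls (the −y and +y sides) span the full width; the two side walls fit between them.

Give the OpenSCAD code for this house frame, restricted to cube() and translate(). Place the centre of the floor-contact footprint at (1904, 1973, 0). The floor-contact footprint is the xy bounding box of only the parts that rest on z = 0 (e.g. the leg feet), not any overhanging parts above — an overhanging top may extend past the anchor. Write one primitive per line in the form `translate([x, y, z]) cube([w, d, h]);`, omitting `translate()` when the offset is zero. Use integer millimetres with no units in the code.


translate([414, 208, 0]) cube([2980, 92, 2800]);
translate([414, 3646, 0]) cube([2980, 92, 2800]);
translate([414, 300, 0]) cube([92, 3346, 2800]);
translate([3302, 300, 0]) cube([92, 3346, 2800]);


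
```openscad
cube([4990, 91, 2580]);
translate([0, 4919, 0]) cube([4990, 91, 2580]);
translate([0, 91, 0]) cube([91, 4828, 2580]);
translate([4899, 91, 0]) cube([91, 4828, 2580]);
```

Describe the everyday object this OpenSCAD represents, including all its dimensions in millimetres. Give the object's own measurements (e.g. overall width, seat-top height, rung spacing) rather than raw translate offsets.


The wall frame of a small rectangular building: four walls, each 2580 mm tall and 91 mm thick, enclosing a footprint 4990 mm (x) by 5010 mm (y) outside-to-outside, with no floor or roof. The front and back walls (the −y and +y sides) span the full width; the two side walls fit between them.


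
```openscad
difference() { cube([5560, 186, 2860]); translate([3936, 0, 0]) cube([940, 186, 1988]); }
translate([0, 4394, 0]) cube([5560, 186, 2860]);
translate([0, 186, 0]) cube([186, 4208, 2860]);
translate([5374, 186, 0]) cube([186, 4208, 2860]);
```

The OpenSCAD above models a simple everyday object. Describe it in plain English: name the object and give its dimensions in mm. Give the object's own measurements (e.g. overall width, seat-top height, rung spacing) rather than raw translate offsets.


A single room: four walls, each 2860 mm tall and 186 mm thick, enclosing an outside footprint 5560×4580 mm (x × y), no floor or roof. The front and back walls (−y and +y sides) run the full x-width; the side walls fit between their inner faces. A door opening 940 mm wide and 1988 mm tall is cut through the front wall from the floor up, its −x edge 3936 mm from the wall's −x end.


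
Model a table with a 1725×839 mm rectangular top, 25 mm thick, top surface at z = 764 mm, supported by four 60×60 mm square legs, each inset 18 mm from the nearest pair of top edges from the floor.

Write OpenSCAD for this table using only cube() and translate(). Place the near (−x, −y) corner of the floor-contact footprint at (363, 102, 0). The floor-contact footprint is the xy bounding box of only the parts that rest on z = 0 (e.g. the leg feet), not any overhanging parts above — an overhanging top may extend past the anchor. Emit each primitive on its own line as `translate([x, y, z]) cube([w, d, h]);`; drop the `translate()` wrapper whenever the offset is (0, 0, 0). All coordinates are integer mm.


// leg_h = 764 - 25 = 739
translate([345, 84, 739]) cube([1725, 839, 25]);
translate([363, 102, 0]) cube([60, 60, 739]);
translate([1992, 102, 0]) cube([60, 60, 739]);
translate([363, 845, 0]) cube([60, 60, 739]);
translate([1992, 845, 0]) cube([60, 60, 739]);


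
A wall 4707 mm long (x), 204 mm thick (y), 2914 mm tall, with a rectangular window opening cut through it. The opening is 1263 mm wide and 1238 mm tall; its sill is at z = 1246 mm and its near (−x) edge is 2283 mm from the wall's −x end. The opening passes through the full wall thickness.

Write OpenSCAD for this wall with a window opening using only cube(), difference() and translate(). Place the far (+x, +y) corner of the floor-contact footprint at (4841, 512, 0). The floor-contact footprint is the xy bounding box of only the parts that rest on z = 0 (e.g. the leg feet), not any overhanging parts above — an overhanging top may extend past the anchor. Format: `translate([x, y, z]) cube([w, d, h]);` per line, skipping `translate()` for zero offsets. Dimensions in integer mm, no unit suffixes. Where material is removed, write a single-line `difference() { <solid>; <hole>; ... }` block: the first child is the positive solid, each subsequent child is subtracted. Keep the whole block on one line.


difference() { translate([134, 308, 0]) cube([4707, 204, 2914]); translate([2417, 308, 1246]) cube([1263, 204, 1238]); }


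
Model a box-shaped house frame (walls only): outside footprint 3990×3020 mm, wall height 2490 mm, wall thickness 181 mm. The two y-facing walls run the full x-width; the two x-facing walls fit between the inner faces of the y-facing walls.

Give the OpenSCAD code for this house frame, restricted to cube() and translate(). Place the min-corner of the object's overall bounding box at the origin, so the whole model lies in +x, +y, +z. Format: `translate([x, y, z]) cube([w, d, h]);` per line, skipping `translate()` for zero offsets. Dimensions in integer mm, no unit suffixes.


cube([3990, 181, 2490]);
translate([0, 2839, 0]) cube([3990, 181, 2490]);
translate([0, 181, 0]) cube([181, 2658, 2490]);
translate([3809, 181, 0]) cube([181, 2658, 2490]);


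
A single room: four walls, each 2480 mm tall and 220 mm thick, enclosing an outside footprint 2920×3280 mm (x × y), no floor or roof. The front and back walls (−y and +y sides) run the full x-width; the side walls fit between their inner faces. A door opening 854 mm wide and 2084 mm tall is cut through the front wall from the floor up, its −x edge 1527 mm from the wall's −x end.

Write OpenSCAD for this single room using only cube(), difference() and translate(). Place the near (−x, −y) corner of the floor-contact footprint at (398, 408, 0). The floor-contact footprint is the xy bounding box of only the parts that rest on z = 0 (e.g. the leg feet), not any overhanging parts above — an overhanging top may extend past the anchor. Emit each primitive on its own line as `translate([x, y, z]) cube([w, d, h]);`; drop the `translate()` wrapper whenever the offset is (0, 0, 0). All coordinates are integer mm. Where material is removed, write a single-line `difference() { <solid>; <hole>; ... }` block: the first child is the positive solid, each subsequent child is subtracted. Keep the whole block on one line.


difference() { translate([398, 408, 0]) cube([2920, 220, 2480]); translate([1925, 408, 0]) cube([854, 220, 2084]); }
translate([398, 3468, 0]) cube([2920, 220, 2480]);
translate([398, 628, 0]) cube([220, 2840, 2480]);
translate([3098, 628, 0]) cube([220, 2840, 2480]);


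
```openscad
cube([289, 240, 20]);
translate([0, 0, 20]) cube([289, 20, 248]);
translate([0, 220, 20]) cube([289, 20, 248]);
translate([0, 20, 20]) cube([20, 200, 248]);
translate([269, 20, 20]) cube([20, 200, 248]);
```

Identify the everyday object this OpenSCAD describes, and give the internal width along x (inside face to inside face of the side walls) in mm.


An open box. The internal width is 249 mm.

A 289×240 base slab with four walls standing on it — an open box. The base is 289 mm wide and the walls are 20 mm thick, so the internal width is 289 − 2 × 20 = 249 mm.


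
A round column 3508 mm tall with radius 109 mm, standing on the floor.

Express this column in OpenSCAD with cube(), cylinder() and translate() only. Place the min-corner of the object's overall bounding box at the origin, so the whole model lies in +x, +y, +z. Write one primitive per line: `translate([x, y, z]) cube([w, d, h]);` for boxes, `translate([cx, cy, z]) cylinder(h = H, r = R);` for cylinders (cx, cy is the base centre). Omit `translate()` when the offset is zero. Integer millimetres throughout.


translate([109, 109, 0]) cylinder(h = 3508, r = 109);


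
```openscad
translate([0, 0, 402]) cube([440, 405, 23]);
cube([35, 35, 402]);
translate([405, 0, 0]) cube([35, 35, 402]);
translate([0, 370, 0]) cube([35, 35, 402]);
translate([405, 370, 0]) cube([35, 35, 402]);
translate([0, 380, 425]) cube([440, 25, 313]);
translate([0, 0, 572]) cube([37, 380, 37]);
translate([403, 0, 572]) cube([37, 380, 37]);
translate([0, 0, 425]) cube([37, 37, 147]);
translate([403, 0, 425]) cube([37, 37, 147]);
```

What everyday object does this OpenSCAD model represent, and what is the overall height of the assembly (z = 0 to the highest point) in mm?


A chair. The overall height is 738 mm.

A slab on four corner posts with a tall panel at the back — a chair. The seat slab sits at z = 402 with thickness 23, and the 313 mm backrest starts at the seat top, so the overall height is 402 + 23 + 313 = 738 mm.


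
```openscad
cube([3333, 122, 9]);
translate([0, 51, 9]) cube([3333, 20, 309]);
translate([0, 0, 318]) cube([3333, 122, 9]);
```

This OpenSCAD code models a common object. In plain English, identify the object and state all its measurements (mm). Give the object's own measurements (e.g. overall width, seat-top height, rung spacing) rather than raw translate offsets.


An I-beam lying along x, 3333 mm long. Overall section height 327 mm. Two flanges 122 mm wide (y) and 9 mm thick, one on the floor and one at the top; a web 20 mm thick runs between them, centred on the flange width.


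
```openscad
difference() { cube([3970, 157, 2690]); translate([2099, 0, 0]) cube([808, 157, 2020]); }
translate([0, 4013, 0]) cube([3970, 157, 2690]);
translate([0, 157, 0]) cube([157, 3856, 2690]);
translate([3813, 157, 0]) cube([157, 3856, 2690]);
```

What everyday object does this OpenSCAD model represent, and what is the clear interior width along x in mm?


A single room. The interior width is 3656 mm.

Four walls enclosing a rectangle with a door in the front wall — a room. Outside width 3970 minus two 157 mm walls gives 3656 mm.


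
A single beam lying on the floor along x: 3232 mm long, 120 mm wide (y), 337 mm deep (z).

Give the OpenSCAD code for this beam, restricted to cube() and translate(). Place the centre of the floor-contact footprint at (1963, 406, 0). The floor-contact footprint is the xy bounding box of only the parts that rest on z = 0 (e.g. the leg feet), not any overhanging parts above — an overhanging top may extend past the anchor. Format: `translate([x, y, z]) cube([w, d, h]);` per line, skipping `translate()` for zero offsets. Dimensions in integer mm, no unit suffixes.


translate([347, 346, 0]) cube([3232, 120, 337]);


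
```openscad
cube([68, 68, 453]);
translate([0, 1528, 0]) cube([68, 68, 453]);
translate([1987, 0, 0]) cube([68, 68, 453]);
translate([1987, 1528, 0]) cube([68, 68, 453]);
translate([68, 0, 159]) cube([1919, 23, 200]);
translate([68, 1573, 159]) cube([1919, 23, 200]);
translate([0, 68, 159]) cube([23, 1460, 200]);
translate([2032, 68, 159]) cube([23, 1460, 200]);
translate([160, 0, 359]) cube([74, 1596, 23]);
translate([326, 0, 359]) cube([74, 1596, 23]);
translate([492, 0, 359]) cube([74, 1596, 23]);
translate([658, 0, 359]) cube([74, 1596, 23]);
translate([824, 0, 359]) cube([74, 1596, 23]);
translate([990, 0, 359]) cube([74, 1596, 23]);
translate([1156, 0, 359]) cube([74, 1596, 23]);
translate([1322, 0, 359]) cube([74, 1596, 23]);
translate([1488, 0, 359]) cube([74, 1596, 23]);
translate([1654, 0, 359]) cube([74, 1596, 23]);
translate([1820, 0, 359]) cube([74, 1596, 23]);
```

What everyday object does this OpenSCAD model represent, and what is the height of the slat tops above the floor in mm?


A bed frame. The slat-top height is 382 mm.

Four posts, four rails, and a row of slats — a bed frame. Slats sit on the rails at z = 159 + 200 = 359; with slat thickness 23, the top is 382 mm.


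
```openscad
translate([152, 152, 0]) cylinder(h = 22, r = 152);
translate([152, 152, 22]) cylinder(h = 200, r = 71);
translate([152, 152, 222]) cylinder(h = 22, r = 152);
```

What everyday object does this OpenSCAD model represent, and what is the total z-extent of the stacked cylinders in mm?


A spool. The overall height is 244 mm.

Three coaxial cylinders, large–small–large — a spool. Two 22 mm flanges and a 200 mm core give 22 + 200 + 22 = 244 mm.


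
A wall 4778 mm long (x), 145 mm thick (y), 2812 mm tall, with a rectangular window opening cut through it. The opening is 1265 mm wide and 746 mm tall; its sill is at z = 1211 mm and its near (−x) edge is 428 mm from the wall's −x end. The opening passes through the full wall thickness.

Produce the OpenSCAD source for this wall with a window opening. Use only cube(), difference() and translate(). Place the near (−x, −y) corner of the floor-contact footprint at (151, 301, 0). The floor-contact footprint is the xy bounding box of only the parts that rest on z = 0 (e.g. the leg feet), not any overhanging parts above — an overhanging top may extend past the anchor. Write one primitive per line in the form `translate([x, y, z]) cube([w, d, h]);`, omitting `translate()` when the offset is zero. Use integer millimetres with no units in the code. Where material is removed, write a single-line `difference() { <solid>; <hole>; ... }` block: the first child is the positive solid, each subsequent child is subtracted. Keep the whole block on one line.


difference() { translate([151, 301, 0]) cube([4778, 145, 2812]); translate([579, 301, 1211]) cube([1265, 145, 746]); }


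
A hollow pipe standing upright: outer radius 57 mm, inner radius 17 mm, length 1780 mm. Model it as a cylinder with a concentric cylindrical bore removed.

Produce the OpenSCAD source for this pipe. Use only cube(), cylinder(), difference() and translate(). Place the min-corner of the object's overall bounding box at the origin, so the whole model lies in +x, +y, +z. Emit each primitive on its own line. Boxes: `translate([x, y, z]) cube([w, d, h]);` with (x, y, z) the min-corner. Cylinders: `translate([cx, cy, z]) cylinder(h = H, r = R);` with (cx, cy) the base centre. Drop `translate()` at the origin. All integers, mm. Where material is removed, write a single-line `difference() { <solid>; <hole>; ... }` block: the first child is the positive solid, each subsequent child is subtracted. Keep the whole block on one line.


difference() { translate([57, 57, 0]) cylinder(h = 1780, r = 57); translate([57, 57, 0]) cylinder(h = 1780, r = 17); }


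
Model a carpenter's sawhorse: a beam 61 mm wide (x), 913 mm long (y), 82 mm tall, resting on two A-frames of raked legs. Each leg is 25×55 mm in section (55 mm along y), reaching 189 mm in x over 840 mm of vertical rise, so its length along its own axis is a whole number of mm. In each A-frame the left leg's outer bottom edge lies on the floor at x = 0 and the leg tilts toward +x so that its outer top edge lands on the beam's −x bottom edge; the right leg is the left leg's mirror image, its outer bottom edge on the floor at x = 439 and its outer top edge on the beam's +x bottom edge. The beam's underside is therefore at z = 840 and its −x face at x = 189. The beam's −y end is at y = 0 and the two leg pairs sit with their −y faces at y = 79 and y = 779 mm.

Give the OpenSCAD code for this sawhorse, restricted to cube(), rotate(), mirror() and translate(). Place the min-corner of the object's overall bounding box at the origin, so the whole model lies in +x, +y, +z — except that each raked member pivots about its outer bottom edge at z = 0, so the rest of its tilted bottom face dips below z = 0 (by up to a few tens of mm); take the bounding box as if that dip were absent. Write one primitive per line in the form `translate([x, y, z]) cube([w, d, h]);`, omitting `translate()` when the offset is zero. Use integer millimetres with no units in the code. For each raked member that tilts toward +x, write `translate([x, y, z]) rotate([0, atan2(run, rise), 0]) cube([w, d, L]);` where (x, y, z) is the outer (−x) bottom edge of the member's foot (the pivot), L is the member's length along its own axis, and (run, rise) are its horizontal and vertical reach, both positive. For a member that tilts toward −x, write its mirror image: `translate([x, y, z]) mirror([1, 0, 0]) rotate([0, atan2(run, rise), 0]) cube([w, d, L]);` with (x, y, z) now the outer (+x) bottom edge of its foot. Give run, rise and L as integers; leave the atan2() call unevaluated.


translate([189, 0, 840]) cube([61, 913, 82]);
translate([0, 79, 0]) rotate([0, atan2(189, 840), 0]) cube([25, 55, 861]);
translate([439, 79, 0]) mirror([1, 0, 0]) rotate([0, atan2(189, 840), 0]) cube([25, 55, 861]);
translate([0, 779, 0]) rotate([0, atan2(189, 840), 0]) cube([25, 55, 861]);
translate([439, 779, 0]) mirror([1, 0, 0]) rotate([0, atan2(189, 840), 0]) cube([25, 55, 861]);


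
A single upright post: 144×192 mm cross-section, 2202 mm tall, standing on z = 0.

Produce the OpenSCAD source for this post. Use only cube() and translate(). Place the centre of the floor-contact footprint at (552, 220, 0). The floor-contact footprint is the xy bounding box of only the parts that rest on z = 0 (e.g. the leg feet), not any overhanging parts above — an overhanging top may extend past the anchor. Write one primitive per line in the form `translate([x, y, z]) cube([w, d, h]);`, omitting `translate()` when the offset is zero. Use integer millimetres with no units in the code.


translate([480, 124, 0]) cube([144, 192, 2202]);


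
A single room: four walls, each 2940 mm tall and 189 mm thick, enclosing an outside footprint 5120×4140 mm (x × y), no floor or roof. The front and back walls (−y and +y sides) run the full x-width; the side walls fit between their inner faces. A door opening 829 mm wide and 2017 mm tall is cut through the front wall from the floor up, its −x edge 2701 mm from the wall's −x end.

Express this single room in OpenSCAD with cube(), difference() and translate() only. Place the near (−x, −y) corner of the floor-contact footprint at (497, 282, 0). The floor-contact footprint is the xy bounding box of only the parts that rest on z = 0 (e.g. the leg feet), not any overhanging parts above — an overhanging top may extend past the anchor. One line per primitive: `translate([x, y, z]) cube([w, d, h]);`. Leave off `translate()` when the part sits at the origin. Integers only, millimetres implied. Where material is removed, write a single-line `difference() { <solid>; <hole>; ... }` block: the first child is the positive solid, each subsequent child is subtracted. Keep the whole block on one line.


difference() { translate([497, 282, 0]) cube([5120, 189, 2940]); translate([3198, 282, 0]) cube([829, 189, 2017]); }
translate([497, 4233, 0]) cube([5120, 189, 2940]);
translate([497, 471, 0]) cube([189, 3762, 2940]);
translate([5428, 471, 0]) cube([189, 3762, 2940]);


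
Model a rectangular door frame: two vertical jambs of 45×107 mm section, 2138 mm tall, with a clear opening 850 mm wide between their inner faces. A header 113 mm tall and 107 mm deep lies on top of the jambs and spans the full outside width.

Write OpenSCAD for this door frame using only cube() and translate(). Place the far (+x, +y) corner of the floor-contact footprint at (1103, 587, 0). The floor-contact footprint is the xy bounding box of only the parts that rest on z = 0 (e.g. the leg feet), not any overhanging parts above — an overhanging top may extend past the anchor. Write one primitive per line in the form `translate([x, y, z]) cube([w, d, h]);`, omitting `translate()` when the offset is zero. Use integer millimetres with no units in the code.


translate([163, 480, 0]) cube([45, 107, 2138]);
translate([1058, 480, 0]) cube([45, 107, 2138]);
translate([163, 480, 2138]) cube([940, 107, 113]);


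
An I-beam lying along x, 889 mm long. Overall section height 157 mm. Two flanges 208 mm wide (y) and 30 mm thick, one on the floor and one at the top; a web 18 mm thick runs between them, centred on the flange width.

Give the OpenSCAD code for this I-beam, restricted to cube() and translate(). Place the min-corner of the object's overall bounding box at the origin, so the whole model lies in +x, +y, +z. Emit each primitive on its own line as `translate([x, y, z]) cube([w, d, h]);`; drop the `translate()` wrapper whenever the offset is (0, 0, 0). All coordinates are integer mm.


cube([889, 208, 30]);
translate([0, 95, 30]) cube([889, 18, 97]);
translate([0, 0, 127]) cube([889, 208, 30]);


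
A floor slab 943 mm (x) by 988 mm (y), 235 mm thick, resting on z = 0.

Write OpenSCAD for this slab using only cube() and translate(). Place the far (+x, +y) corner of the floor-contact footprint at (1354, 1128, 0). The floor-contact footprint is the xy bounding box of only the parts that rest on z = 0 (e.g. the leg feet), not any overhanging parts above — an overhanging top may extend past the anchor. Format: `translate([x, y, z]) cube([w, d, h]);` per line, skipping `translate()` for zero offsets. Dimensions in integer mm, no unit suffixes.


translate([411, 140, 0]) cube([943, 988, 235]);


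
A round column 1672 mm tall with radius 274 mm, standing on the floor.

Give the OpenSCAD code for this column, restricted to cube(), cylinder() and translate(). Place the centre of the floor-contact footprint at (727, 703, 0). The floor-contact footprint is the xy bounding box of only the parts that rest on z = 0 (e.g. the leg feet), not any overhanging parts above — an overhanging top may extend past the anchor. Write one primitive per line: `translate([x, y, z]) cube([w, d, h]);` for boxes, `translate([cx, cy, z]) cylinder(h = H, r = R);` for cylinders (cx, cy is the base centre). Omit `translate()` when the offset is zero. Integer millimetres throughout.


translate([727, 703, 0]) cylinder(h = 1672, r = 274);


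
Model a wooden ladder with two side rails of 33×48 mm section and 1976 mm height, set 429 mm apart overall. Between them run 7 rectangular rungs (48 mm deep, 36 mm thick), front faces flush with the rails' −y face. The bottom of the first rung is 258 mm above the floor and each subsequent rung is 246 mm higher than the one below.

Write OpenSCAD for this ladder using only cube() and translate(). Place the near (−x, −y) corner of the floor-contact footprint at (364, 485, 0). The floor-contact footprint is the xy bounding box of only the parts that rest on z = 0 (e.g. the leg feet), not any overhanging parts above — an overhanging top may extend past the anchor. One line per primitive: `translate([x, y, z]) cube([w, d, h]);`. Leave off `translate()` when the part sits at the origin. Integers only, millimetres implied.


translate([364, 485, 0]) cube([33, 48, 1976]);
translate([760, 485, 0]) cube([33, 48, 1976]);
translate([397, 485, 258]) cube([363, 48, 36]);
translate([397, 485, 504]) cube([363, 48, 36]);
translate([397, 485, 750]) cube([363, 48, 36]);
translate([397, 485, 996]) cube([363, 48, 36]);
translate([397, 485, 1242]) cube([363, 48, 36]);
translate([397, 485, 1488]) cube([363, 48, 36]);
translate([397, 485, 1734]) cube([363, 48, 36]);
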